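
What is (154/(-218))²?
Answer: 5929/11881 ≈ 0.49903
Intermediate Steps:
(154/(-218))² = (154*(-1/218))² = (-77/109)² = 5929/11881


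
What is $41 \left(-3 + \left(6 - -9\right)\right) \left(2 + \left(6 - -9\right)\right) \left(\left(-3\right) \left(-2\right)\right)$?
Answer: $50184$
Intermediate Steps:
$41 \left(-3 + \left(6 - -9\right)\right) \left(2 + \left(6 - -9\right)\right) \left(\left(-3\right) \left(-2\right)\right) = 41 \left(-3 + \left(6 + 9\right)\right) \left(2 + \left(6 + 9\right)\right) 6 = 41 \left(-3 + 15\right) \left(2 + 15\right) 6 = 41 \cdot 12 \cdot 17 \cdot 6 = 41 \cdot 204 \cdot 6 = 8364 \cdot 6 = 50184$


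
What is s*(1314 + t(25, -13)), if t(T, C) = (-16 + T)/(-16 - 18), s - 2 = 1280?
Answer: 28631547/17 ≈ 1.6842e+6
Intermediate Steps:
s = 1282 (s = 2 + 1280 = 1282)
t(T, C) = 8/17 - T/34 (t(T, C) = (-16 + T)/(-34) = (-16 + T)*(-1/34) = 8/17 - T/34)
s*(1314 + t(25, -13)) = 1282*(1314 + (8/17 - 1/34*25)) = 1282*(1314 + (8/17 - 25/34)) = 1282*(1314 - 9/34) = 1282*(44667/34) = 28631547/17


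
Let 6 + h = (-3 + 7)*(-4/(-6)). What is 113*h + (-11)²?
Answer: -767/3 ≈ -255.67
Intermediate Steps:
h = -10/3 (h = -6 + (-3 + 7)*(-4/(-6)) = -6 + 4*(-4*(-⅙)) = -6 + 4*(⅔) = -6 + 8/3 = -10/3 ≈ -3.3333)
113*h + (-11)² = 113*(-10/3) + (-11)² = -1130/3 + 121 = -767/3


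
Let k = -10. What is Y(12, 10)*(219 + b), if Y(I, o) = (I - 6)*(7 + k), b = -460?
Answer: 4338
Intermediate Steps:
Y(I, o) = 18 - 3*I (Y(I, o) = (I - 6)*(7 - 10) = (-6 + I)*(-3) = 18 - 3*I)
Y(12, 10)*(219 + b) = (18 - 3*12)*(219 - 460) = (18 - 36)*(-241) = -18*(-241) = 4338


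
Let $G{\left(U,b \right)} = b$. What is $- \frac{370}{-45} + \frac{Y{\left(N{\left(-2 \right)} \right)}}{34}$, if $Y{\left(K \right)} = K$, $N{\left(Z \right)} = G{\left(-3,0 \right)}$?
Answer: $\frac{74}{9} \approx 8.2222$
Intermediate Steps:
$N{\left(Z \right)} = 0$
$- \frac{370}{-45} + \frac{Y{\left(N{\left(-2 \right)} \right)}}{34} = - \frac{370}{-45} + \frac{0}{34} = \left(-370\right) \left(- \frac{1}{45}\right) + 0 \cdot \frac{1}{34} = \frac{74}{9} + 0 = \frac{74}{9}$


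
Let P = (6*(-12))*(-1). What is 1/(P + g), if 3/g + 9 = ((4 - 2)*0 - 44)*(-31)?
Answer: 1355/97563 ≈ 0.013888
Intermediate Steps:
P = 72 (P = -72*(-1) = 72)
g = 3/1355 (g = 3/(-9 + ((4 - 2)*0 - 44)*(-31)) = 3/(-9 + (2*0 - 44)*(-31)) = 3/(-9 + (0 - 44)*(-31)) = 3/(-9 - 44*(-31)) = 3/(-9 + 1364) = 3/1355 ≈ 0.0022140)
1/(P + g) = 1/(72 + 3/1355) = 1/(97563/1355) = 1355/97563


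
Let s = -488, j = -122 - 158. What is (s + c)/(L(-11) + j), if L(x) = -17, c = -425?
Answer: 83/27 ≈ 3.0741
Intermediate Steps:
j = -280
(s + c)/(L(-11) + j) = (-488 - 425)/(-17 - 280) = -913/(-297) = -913*(-1/297) = 83/27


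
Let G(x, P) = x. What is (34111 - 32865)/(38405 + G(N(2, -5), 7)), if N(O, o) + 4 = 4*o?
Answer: 178/5483 ≈ 0.032464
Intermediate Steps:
N(O, o) = -4 + 4*o
(34111 - 32865)/(38405 + G(N(2, -5), 7)) = (34111 - 32865)/(38405 + (-4 + 4*(-5))) = 1246/(38405 + (-4 - 20)) = 1246/(38405 - 24) = 1246/38381 = 1246*(1/38381) = 178/5483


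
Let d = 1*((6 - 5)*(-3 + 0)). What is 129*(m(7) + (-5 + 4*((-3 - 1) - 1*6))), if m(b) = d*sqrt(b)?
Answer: -5805 - 387*sqrt(7) ≈ -6828.9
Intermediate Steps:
d = -3 (d = 1*(1*(-3)) = 1*(-3) = -3)
m(b) = -3*sqrt(b)
129*(m(7) + (-5 + 4*((-3 - 1) - 1*6))) = 129*(-3*sqrt(7) + (-5 + 4*((-3 - 1) - 1*6))) = 129*(-3*sqrt(7) + (-5 + 4*(-4 - 6))) = 129*(-3*sqrt(7) + (-5 + 4*(-10))) = 129*(-3*sqrt(7) + (-5 - 40)) = 129*(-3*sqrt(7) - 45) = 129*(-45 - 3*sqrt(7)) = -5805 - 387*sqrt(7)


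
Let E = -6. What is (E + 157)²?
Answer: 22801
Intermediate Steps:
(E + 157)² = (-6 + 157)² = 151² = 22801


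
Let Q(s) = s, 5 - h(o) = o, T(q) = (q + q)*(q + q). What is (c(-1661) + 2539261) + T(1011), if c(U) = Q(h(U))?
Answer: 6629411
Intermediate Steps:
T(q) = 4*q² (T(q) = (2*q)*(2*q) = 4*q²)
h(o) = 5 - o
c(U) = 5 - U
(c(-1661) + 2539261) + T(1011) = ((5 - 1*(-1661)) + 2539261) + 4*1011² = ((5 + 1661) + 2539261) + 4*1022121 = (1666 + 2539261) + 4088484 = 2540927 + 4088484 = 6629411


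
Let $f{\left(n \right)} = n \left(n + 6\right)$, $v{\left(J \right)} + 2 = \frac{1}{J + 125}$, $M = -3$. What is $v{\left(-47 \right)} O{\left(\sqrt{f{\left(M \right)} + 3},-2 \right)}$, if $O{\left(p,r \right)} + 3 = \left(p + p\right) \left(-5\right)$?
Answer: $\frac{155}{26} + \frac{775 i \sqrt{6}}{39} \approx 5.9615 + 48.676 i$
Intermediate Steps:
$v{\left(J \right)} = -2 + \frac{1}{125 + J}$ ($v{\left(J \right)} = -2 + \frac{1}{J + 125} = -2 + \frac{1}{125 + J}$)
$f{\left(n \right)} = n \left(6 + n\right)$
$O{\left(p,r \right)} = -3 - 10 p$ ($O{\left(p,r \right)} = -3 + \left(p + p\right) \left(-5\right) = -3 + 2 p \left(-5\right) = -3 - 10 p$)
$v{\left(-47 \right)} O{\left(\sqrt{f{\left(M \right)} + 3},-2 \right)} = \frac{-249 - -94}{125 - 47} \left(-3 - 10 \sqrt{- 3 \left(6 - 3\right) + 3}\right) = \frac{-249 + 94}{78} \left(-3 - 10 \sqrt{\left(-3\right) 3 + 3}\right) = \frac{1}{78} \left(-155\right) \left(-3 - 10 \sqrt{-9 + 3}\right) = - \frac{155 \left(-3 - 10 \sqrt{-6}\right)}{78} = - \frac{155 \left(-3 - 10 i \sqrt{6}\right)}{78} = \frac{155}{26} + \frac{775 i \sqrt{6}}{39}$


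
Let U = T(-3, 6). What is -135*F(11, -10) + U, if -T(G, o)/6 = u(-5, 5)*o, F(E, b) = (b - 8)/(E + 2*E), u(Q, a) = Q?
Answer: 2790/11 ≈ 253.64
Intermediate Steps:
F(E, b) = (-8 + b)/(3*E) (F(E, b) = (-8 + b)/((3*E)) = (-8 + b)*(1/(3*E)) = (-8 + b)/(3*E))
T(G, o) = 30*o (T(G, o) = -(-30)*o = 30*o)
U = 180 (U = 30*6 = 180)
-135*F(11, -10) + U = -45*(-8 - 10)/11 + 180 = -45*(-18)/11 + 180 = -135*(-6/11) + 180 = 810/11 + 180 = 2790/11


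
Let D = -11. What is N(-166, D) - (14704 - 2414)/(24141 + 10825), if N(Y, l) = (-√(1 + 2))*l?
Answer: -6145/17483 + 11*√3 ≈ 18.701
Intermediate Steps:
N(Y, l) = -l*√3 (N(Y, l) = (-√3)*l = -l*√3)
N(-166, D) - (14704 - 2414)/(24141 + 10825) = -1*(-11)*√3 - (14704 - 2414)/(24141 + 10825) = 11*√3 - 12290/34966 = 11*√3 - 1*6145/17483 = 11*√3 - 6145/17483 = -6145/17483 + 11*√3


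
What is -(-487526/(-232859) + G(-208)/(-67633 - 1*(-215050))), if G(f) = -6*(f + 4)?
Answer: -24051546586/11442458401 ≈ -2.1020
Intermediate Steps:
G(f) = -24 - 6*f (G(f) = -6*(4 + f) = -24 - 6*f)
-(-487526/(-232859) + G(-208)/(-67633 - 1*(-215050))) = -(-487526/(-232859) + (-24 - 6*(-208))/(-67633 - 1*(-215050))) = -(-487526*(-1/232859) + (-24 + 1248)/(-67633 + 215050)) = -(487526/232859 + 1224/147417) = -(487526/232859 + 1224*(1/147417)) = -(487526/232859 + 408/49139) = -1*24051546586/11442458401 = -24051546586/11442458401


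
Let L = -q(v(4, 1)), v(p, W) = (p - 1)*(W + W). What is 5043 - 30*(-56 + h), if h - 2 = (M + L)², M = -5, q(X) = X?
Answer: 3033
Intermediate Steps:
v(p, W) = 2*W*(-1 + p) (v(p, W) = (-1 + p)*(2*W) = 2*W*(-1 + p))
L = -6 (L = -2*(-1 + 4) = -2*3 = -1*6 = -6)
h = 123 (h = 2 + (-5 - 6)² = 2 + (-11)² = 2 + 121 = 123)
5043 - 30*(-56 + h) = 5043 - 30*(-56 + 123) = 5043 - 30*67 = 5043 - 1*2010 = 5043 - 2010 = 3033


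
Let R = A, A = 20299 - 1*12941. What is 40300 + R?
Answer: 47658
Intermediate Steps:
A = 7358 (A = 20299 - 12941 = 7358)
R = 7358
40300 + R = 40300 + 7358 = 47658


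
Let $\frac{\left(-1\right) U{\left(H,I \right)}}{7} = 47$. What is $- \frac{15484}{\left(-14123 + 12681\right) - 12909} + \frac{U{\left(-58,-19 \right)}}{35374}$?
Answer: $\frac{543009537}{507652274} \approx 1.0696$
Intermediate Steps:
$U{\left(H,I \right)} = -329$ ($U{\left(H,I \right)} = \left(-7\right) 47 = -329$)
$- \frac{15484}{\left(-14123 + 12681\right) - 12909} + \frac{U{\left(-58,-19 \right)}}{35374} = - \frac{15484}{\left(-14123 + 12681\right) - 12909} - \frac{329}{35374} = - \frac{15484}{-1442 - 12909} - \frac{329}{35374} = - \frac{15484}{-14351} - \frac{329}{35374} = \left(-15484\right) \left(- \frac{1}{14351}\right) - \frac{329}{35374} = \frac{15484}{14351} - \frac{329}{35374} = \frac{543009537}{507652274}$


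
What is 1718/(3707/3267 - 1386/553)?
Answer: -40309434/32183 ≈ -1252.5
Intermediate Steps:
1718/(3707/3267 - 1386/553) = 1718/(3707*(1/3267) - 1386*1/553) = 1718/(337/297 - 198/79) = 1718/(-32183/23463) = 1718*(-23463/32183) = -40309434/32183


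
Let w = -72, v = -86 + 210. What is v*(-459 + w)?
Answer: -65844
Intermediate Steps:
v = 124
v*(-459 + w) = 124*(-459 - 72) = 124*(-531) = -65844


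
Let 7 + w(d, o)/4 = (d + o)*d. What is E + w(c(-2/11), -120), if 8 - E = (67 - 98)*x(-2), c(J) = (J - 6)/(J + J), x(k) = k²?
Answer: -6900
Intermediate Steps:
c(J) = (-6 + J)/(2*J) (c(J) = (-6 + J)/((2*J)) = (-6 + J)*(1/(2*J)) = (-6 + J)/(2*J))
w(d, o) = -28 + 4*d*(d + o) (w(d, o) = -28 + 4*((d + o)*d) = -28 + 4*(d*(d + o)) = -28 + 4*d*(d + o))
E = 132 (E = 8 - (67 - 98)*(-2)² = 8 - (-31)*4 = 8 - 1*(-124) = 8 + 124 = 132)
E + w(c(-2/11), -120) = 132 + (-28 + 4*((-6 - 2/11)/(2*((-2/11))))² + 4*((-6 - 2/11)/(2*((-2/11))))*(-120)) = 132 + (-28 + 4*((-6 - 2*1/11)/(2*((-2*1/11))))² + 4*((-6 - 2*1/11)/(2*((-2*1/11))))*(-120)) = 132 + (-28 + 4*((-6 - 2/11)/(2*(-2/11)))² + 4*((-6 - 2/11)/(2*(-2/11)))*(-120)) = 132 + (-28 + 4*((½)*(-11/2)*(-68/11))² + 4*((½)*(-11/2)*(-68/11))*(-120)) = 132 + (-28 + 4*17² + 4*17*(-120)) = 132 + (-28 + 4*289 - 8160) = 132 + (-28 + 1156 - 8160) = 132 - 7032 = -6900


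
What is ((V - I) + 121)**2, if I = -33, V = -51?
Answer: 10609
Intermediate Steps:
((V - I) + 121)**2 = ((-51 - 1*(-33)) + 121)**2 = ((-51 + 33) + 121)**2 = (-18 + 121)**2 = 103**2 = 10609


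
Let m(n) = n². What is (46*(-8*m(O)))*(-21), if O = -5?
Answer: 193200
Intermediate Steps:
(46*(-8*m(O)))*(-21) = (46*(-8*(-5)²))*(-21) = (46*(-8*25))*(-21) = (46*(-200))*(-21) = -9200*(-21) = 193200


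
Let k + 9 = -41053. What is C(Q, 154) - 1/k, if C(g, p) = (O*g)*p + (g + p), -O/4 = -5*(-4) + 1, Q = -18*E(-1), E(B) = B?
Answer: -9554141911/41062 ≈ -2.3268e+5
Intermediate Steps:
k = -41062 (k = -9 - 41053 = -41062)
Q = 18 (Q = -18*(-1) = 18)
O = -84 (O = -4*(-5*(-4) + 1) = -4*(20 + 1) = -4*21 = -84)
C(g, p) = g + p - 84*g*p (C(g, p) = (-84*g)*p + (g + p) = -84*g*p + (g + p) = g + p - 84*g*p)
C(Q, 154) - 1/k = (18 + 154 - 84*18*154) - 1/(-41062) = (18 + 154 - 232848) - 1*(-1/41062) = -232676 + 1/41062 = -9554141911/41062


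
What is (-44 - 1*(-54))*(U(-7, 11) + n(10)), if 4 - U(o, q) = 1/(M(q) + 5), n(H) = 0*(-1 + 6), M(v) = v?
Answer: 315/8 ≈ 39.375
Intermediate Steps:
n(H) = 0 (n(H) = 0*5 = 0)
U(o, q) = 4 - 1/(5 + q) (U(o, q) = 4 - 1/(q + 5) = 4 - 1/(5 + q))
(-44 - 1*(-54))*(U(-7, 11) + n(10)) = (-44 - 1*(-54))*((19 + 4*11)/(5 + 11) + 0) = (-44 + 54)*((19 + 44)/16 + 0) = 10*((1/16)*63 + 0) = 10*(63/16 + 0) = 10*(63/16) = 315/8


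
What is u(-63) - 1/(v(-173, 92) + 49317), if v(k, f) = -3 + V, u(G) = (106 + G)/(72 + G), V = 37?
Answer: 2122084/444159 ≈ 4.7778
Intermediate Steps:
u(G) = (106 + G)/(72 + G)
v(k, f) = 34 (v(k, f) = -3 + 37 = 34)
u(-63) - 1/(v(-173, 92) + 49317) = (106 - 63)/(72 - 63) - 1/(34 + 49317) = 43/9 - 1/49351 = 2122084/444159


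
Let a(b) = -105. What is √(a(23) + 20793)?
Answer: 4*√1293 ≈ 143.83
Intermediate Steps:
√(a(23) + 20793) = √(-105 + 20793) = √20688 = 4*√1293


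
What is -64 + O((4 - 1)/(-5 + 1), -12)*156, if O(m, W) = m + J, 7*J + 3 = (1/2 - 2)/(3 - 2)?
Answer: -1969/7 ≈ -281.29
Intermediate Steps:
J = -9/14 (J = -3/7 + ((1/2 - 2)/(3 - 2))/7 = -3/7 + ((1*(1/2) - 2)/1)/7 = -3/7 + ((1/2 - 2)*1)/7 = -3/7 + (-3/2*1)/7 = -3/7 + (1/7)*(-3/2) = -3/7 - 3/14 = -9/14 ≈ -0.64286)
O(m, W) = -9/14 + m (O(m, W) = m - 9/14 = -9/14 + m)
-64 + O((4 - 1)/(-5 + 1), -12)*156 = -64 + (-9/14 + (4 - 1)/(-5 + 1))*156 = -64 + (-9/14 + 3/(-4))*156 = -64 + (-9/14 + 3*(-1/4))*156 = -64 + (-9/14 - 3/4)*156 = -64 - 39/28*156 = -64 - 1521/7 = -1969/7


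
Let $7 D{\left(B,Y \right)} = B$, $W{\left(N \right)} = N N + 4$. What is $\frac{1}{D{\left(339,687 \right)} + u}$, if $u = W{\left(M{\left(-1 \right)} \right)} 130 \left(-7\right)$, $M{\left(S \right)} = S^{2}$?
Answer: $- \frac{7}{31511} \approx -0.00022214$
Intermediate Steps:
$W{\left(N \right)} = 4 + N^{2}$ ($W{\left(N \right)} = N^{2} + 4 = 4 + N^{2}$)
$D{\left(B,Y \right)} = \frac{B}{7}$
$u = -4550$ ($u = \left(4 + \left(\left(-1\right)^{2}\right)^{2}\right) 130 \left(-7\right) = \left(4 + 1^{2}\right) \left(-910\right) = \left(4 + 1\right) \left(-910\right) = 5 \left(-910\right) = -4550$)
$\frac{1}{D{\left(339,687 \right)} + u} = \frac{1}{\frac{1}{7} \cdot 339 - 4550} = \frac{1}{\frac{339}{7} - 4550} = \frac{1}{- \frac{31511}{7}} = - \frac{7}{31511}$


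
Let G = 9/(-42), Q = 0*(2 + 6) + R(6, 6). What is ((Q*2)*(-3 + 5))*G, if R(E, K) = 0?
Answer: 0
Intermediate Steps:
Q = 0 (Q = 0*(2 + 6) + 0 = 0*8 + 0 = 0 + 0 = 0)
G = -3/14 (G = 9*(-1/42) = -3/14 ≈ -0.21429)
((Q*2)*(-3 + 5))*G = ((0*2)*(-3 + 5))*(-3/14) = (0*2)*(-3/14) = 0*(-3/14) = 0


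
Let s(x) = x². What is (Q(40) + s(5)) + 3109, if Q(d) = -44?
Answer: 3090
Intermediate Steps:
(Q(40) + s(5)) + 3109 = (-44 + 5²) + 3109 = (-44 + 25) + 3109 = -19 + 3109 = 3090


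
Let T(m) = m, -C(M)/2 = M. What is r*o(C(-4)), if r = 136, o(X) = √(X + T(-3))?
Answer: 136*√5 ≈ 304.11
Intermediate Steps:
C(M) = -2*M
o(X) = √(-3 + X) (o(X) = √(X - 3) = √(-3 + X))
r*o(C(-4)) = 136*√(-3 - 2*(-4)) = 136*√(-3 + 8) = 136*√5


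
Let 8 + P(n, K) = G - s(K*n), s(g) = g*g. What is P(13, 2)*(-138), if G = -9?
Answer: 95634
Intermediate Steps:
s(g) = g²
P(n, K) = -17 - K²*n² (P(n, K) = -8 + (-9 - (K*n)²) = -8 + (-9 - K²*n²) = -17 - K²*n²)
P(13, 2)*(-138) = (-17 - 1*2²*13²)*(-138) = (-17 - 1*4*169)*(-138) = (-17 - 676)*(-138) = -693*(-138) = 95634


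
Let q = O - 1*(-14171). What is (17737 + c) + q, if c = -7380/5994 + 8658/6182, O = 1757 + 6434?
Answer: 41274195244/1029303 ≈ 40099.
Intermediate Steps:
O = 8191
q = 22362 (q = 8191 - 1*(-14171) = 8191 + 14171 = 22362)
c = 174247/1029303 (c = -7380*1/5994 + 8658*(1/6182) = -410/333 + 4329/3091 = 174247/1029303 ≈ 0.16929)
(17737 + c) + q = (17737 + 174247/1029303) + 22362 = 18256921558/1029303 + 22362 = 41274195244/1029303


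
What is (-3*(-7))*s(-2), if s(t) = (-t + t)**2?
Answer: 0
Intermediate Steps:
s(t) = 0 (s(t) = 0**2 = 0)
(-3*(-7))*s(-2) = -3*(-7)*0 = 21*0 = 0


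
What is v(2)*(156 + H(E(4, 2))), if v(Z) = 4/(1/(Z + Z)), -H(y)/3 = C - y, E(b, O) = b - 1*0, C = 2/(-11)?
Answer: 29664/11 ≈ 2696.7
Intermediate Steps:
C = -2/11 (C = 2*(-1/11) = -2/11 ≈ -0.18182)
E(b, O) = b (E(b, O) = b + 0 = b)
H(y) = 6/11 + 3*y (H(y) = -3*(-2/11 - y) = 6/11 + 3*y)
v(Z) = 8*Z (v(Z) = 4/(1/(2*Z)) = 4/((1/(2*Z))) = 4*(2*Z) = 8*Z)
v(2)*(156 + H(E(4, 2))) = (8*2)*(156 + (6/11 + 3*4)) = 16*(156 + (6/11 + 12)) = 16*(156 + 138/11) = 16*(1854/11) = 29664/11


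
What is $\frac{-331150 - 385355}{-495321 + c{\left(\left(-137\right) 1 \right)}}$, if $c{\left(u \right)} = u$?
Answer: $\frac{716505}{495458} \approx 1.4461$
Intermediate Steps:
$\frac{-331150 - 385355}{-495321 + c{\left(\left(-137\right) 1 \right)}} = \frac{-331150 - 385355}{-495321 - 137} = - \frac{716505}{-495321 - 137} = - \frac{716505}{-495458} = \left(-716505\right) \left(- \frac{1}{495458}\right) = \frac{716505}{495458}$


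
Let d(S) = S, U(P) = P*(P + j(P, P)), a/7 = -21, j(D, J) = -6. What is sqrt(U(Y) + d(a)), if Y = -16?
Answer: sqrt(205) ≈ 14.318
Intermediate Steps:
a = -147 (a = 7*(-21) = -147)
U(P) = P*(-6 + P) (U(P) = P*(P - 6) = P*(-6 + P))
sqrt(U(Y) + d(a)) = sqrt(-16*(-6 - 16) - 147) = sqrt(-16*(-22) - 147) = sqrt(352 - 147) = sqrt(205)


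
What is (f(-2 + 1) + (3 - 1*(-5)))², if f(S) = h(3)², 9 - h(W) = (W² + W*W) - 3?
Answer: 1936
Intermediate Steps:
h(W) = 12 - 2*W² (h(W) = 9 - ((W² + W*W) - 3) = 9 - ((W² + W²) - 3) = 9 - (2*W² - 3) = 9 - (-3 + 2*W²) = 9 + (3 - 2*W²) = 12 - 2*W²)
f(S) = 36 (f(S) = (12 - 2*3²)² = (12 - 2*9)² = (12 - 18)² = (-6)² = 36)
(f(-2 + 1) + (3 - 1*(-5)))² = (36 + (3 - 1*(-5)))² = (36 + (3 + 5))² = (36 + 8)² = 44² = 1936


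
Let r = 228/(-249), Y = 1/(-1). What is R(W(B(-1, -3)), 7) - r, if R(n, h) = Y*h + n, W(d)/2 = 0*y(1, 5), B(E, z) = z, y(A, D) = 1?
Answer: -505/83 ≈ -6.0843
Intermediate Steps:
Y = -1
W(d) = 0 (W(d) = 2*(0*1) = 2*0 = 0)
r = -76/83 (r = 228*(-1/249) = -76/83 ≈ -0.91566)
R(n, h) = n - h (R(n, h) = -h + n = n - h)
R(W(B(-1, -3)), 7) - r = (0 - 1*7) - 1*(-76/83) = (0 - 7) + 76/83 = -7 + 76/83 = -505/83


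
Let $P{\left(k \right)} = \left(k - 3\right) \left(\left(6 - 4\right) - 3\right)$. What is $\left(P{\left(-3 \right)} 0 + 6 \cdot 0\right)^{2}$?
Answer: $0$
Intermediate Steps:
$P{\left(k \right)} = 3 - k$ ($P{\left(k \right)} = \left(-3 + k\right) \left(2 - 3\right) = \left(-3 + k\right) \left(-1\right) = 3 - k$)
$\left(P{\left(-3 \right)} 0 + 6 \cdot 0\right)^{2} = \left(\left(3 - -3\right) 0 + 6 \cdot 0\right)^{2} = \left(\left(3 + 3\right) 0 + 0\right)^{2} = \left(6 \cdot 0 + 0\right)^{2} = \left(0 + 0\right)^{2} = 0^{2} = 0$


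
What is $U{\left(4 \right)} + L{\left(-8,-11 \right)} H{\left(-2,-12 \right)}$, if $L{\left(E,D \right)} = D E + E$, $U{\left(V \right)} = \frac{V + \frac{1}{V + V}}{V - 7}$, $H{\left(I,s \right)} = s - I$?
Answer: $- \frac{6411}{8} \approx -801.38$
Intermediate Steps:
$U{\left(V \right)} = \frac{V + \frac{1}{2 V}}{-7 + V}$
$L{\left(E,D \right)} = E + D E$
$U{\left(4 \right)} + L{\left(-8,-11 \right)} H{\left(-2,-12 \right)} = \frac{\frac{1}{2} + 4^{2}}{4 \left(-7 + 4\right)} + - 8 \left(1 - 11\right) \left(-12 - -2\right) = \frac{\frac{1}{2} + 16}{4 \left(-3\right)} + \left(-8\right) \left(-10\right) \left(-12 + 2\right) = \frac{1}{4} \left(- \frac{1}{3}\right) \frac{33}{2} + 80 \left(-10\right) = - \frac{11}{8} - 800 = - \frac{6411}{8}$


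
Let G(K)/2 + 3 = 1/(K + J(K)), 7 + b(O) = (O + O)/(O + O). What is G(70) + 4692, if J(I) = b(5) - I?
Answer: 14057/3 ≈ 4685.7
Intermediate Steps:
b(O) = -6 (b(O) = -7 + (O + O)/(O + O) = -7 + (2*O)/((2*O)) = -7 + (2*O)*(1/(2*O)) = -7 + 1 = -6)
J(I) = -6 - I
G(K) = -19/3 (G(K) = -6 + 2/(K + (-6 - K)) = -6 + 2/(-6) = -6 + 2*(-1/6) = -6 - 1/3 = -19/3)
G(70) + 4692 = -19/3 + 4692 = 14057/3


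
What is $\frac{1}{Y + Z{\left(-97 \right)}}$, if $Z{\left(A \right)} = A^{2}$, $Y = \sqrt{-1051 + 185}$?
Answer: $\frac{9409}{88530147} - \frac{i \sqrt{866}}{88530147} \approx 0.00010628 - 3.3241 \cdot 10^{-7} i$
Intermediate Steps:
$Y = i \sqrt{866}$ ($Y = \sqrt{-866} = i \sqrt{866} \approx 29.428 i$)
$\frac{1}{Y + Z{\left(-97 \right)}} = \frac{1}{i \sqrt{866} + \left(-97\right)^{2}} = \frac{1}{i \sqrt{866} + 9409} = \frac{1}{9409 + i \sqrt{866}}$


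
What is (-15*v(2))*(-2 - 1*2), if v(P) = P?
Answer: 120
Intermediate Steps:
(-15*v(2))*(-2 - 1*2) = (-15*2)*(-2 - 1*2) = -30*(-2 - 2) = -30*(-4) = 120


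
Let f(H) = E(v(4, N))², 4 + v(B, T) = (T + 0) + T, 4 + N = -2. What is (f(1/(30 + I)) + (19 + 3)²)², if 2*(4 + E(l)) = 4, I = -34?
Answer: 238144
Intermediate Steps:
N = -6 (N = -4 - 2 = -6)
v(B, T) = -4 + 2*T (v(B, T) = -4 + ((T + 0) + T) = -4 + (T + T) = -4 + 2*T)
E(l) = -2 (E(l) = -4 + (½)*4 = -4 + 2 = -2)
f(H) = 4 (f(H) = (-2)² = 4)
(f(1/(30 + I)) + (19 + 3)²)² = (4 + (19 + 3)²)² = (4 + 22²)² = (4 + 484)² = 488² = 238144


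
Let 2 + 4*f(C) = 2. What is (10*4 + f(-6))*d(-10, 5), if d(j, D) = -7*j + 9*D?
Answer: 4600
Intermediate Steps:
f(C) = 0 (f(C) = -½ + (¼)*2 = -½ + ½ = 0)
(10*4 + f(-6))*d(-10, 5) = (10*4 + 0)*(-7*(-10) + 9*5) = (40 + 0)*(70 + 45) = 40*115 = 4600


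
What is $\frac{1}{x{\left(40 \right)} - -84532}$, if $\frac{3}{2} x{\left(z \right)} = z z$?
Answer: $\frac{3}{256796} \approx 1.1682 \cdot 10^{-5}$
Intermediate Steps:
$x{\left(z \right)} = \frac{2 z^{2}}{3}$ ($x{\left(z \right)} = \frac{2 z z}{3} = \frac{2 z^{2}}{3}$)
$\frac{1}{x{\left(40 \right)} - -84532} = \frac{1}{\frac{2 \cdot 40^{2}}{3} - -84532} = \frac{1}{\frac{2}{3} \cdot 1600 + 84532} = \frac{1}{\frac{3200}{3} + 84532} = \frac{1}{\frac{256796}{3}} = \frac{3}{256796}$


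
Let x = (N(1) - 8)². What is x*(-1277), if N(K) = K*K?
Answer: -62573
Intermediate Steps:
N(K) = K²
x = 49 (x = (1² - 8)² = (1 - 8)² = (-7)² = 49)
x*(-1277) = 49*(-1277) = -62573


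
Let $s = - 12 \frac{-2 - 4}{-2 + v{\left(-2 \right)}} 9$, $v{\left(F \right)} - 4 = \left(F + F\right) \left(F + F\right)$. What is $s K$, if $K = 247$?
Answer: $8892$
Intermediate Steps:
$v{\left(F \right)} = 4 + 4 F^{2}$ ($v{\left(F \right)} = 4 + \left(F + F\right) \left(F + F\right) = 4 + 2 F 2 F = 4 + 4 F^{2}$)
$s = 36$ ($s = - 12 \frac{-2 - 4}{-2 + \left(4 + 4 \left(-2\right)^{2}\right)} 9 = - 12 \left(- \frac{6}{-2 + \left(4 + 4 \cdot 4\right)}\right) 9 = - 12 \left(- \frac{6}{-2 + \left(4 + 16\right)}\right) 9 = - 12 \left(- \frac{6}{-2 + 20}\right) 9 = - 12 \left(- \frac{6}{18}\right) 9 = - 12 \left(\left(-6\right) \frac{1}{18}\right) 9 = \left(-12\right) \left(- \frac{1}{3}\right) 9 = 4 \cdot 9 = 36$)
$s K = 36 \cdot 247 = 8892$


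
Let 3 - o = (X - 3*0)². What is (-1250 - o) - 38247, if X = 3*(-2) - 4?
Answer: -39400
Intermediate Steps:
X = -10 (X = -6 - 4 = -10)
o = -97 (o = 3 - (-10 - 3*0)² = 3 - (-10 + 0)² = 3 - 1*(-10)² = 3 - 1*100 = 3 - 100 = -97)
(-1250 - o) - 38247 = (-1250 - 1*(-97)) - 38247 = (-1250 + 97) - 38247 = -1153 - 38247 = -39400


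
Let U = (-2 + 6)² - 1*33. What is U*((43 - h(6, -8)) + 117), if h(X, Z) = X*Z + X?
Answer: -3434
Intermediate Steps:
h(X, Z) = X + X*Z
U = -17 (U = 4² - 33 = 16 - 33 = -17)
U*((43 - h(6, -8)) + 117) = -17*((43 - 6*(1 - 8)) + 117) = -17*((43 - 6*(-7)) + 117) = -17*((43 - 1*(-42)) + 117) = -17*((43 + 42) + 117) = -17*(85 + 117) = -17*202 = -3434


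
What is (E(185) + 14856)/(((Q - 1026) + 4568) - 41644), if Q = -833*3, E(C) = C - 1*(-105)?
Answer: -15146/40601 ≈ -0.37304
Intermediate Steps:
E(C) = 105 + C (E(C) = C + 105 = 105 + C)
Q = -2499
(E(185) + 14856)/(((Q - 1026) + 4568) - 41644) = ((105 + 185) + 14856)/(((-2499 - 1026) + 4568) - 41644) = (290 + 14856)/((-3525 + 4568) - 41644) = 15146/(1043 - 41644) = 15146/(-40601) = 15146*(-1/40601) = -15146/40601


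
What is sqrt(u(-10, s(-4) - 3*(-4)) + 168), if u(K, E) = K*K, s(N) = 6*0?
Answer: 2*sqrt(67) ≈ 16.371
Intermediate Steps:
s(N) = 0
u(K, E) = K**2
sqrt(u(-10, s(-4) - 3*(-4)) + 168) = sqrt((-10)**2 + 168) = sqrt(100 + 168) = sqrt(268) = 2*sqrt(67)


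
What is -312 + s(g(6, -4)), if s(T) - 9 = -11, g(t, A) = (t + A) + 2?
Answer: -314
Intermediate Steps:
g(t, A) = 2 + A + t (g(t, A) = (A + t) + 2 = 2 + A + t)
s(T) = -2 (s(T) = 9 - 11 = -2)
-312 + s(g(6, -4)) = -312 - 2 = -314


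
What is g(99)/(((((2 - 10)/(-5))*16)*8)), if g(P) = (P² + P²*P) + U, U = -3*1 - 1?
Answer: 38285/8 ≈ 4785.6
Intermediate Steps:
U = -4 (U = -3 - 1 = -4)
g(P) = -4 + P² + P³ (g(P) = (P² + P²*P) - 4 = (P² + P³) - 4 = -4 + P² + P³)
g(99)/(((((2 - 10)/(-5))*16)*8)) = (-4 + 99² + 99³)/(((((2 - 10)/(-5))*16)*8)) = (-4 + 9801 + 970299)/(((-8*(-⅕)*16)*8)) = 980096/((((8/5)*16)*8)) = 980096/(((128/5)*8)) = 980096/(1024/5) = 980096*(5/1024) = 38285/8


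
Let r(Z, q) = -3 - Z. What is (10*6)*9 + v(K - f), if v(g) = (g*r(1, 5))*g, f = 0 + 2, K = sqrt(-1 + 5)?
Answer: 540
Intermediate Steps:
K = 2 (K = sqrt(4) = 2)
f = 2
v(g) = -4*g**2 (v(g) = (g*(-3 - 1*1))*g = (g*(-3 - 1))*g = (g*(-4))*g = (-4*g)*g = -4*g**2)
(10*6)*9 + v(K - f) = (10*6)*9 - 4*(2 - 1*2)**2 = 60*9 - 4*(2 - 2)**2 = 540 - 4*0**2 = 540 - 4*0 = 540 + 0 = 540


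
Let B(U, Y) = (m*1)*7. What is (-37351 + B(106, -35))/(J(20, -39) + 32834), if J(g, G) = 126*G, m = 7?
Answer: -18651/13960 ≈ -1.3360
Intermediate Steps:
B(U, Y) = 49 (B(U, Y) = (7*1)*7 = 7*7 = 49)
(-37351 + B(106, -35))/(J(20, -39) + 32834) = (-37351 + 49)/(126*(-39) + 32834) = -37302/(-4914 + 32834) = -37302/27920 = -37302*1/27920 = -18651/13960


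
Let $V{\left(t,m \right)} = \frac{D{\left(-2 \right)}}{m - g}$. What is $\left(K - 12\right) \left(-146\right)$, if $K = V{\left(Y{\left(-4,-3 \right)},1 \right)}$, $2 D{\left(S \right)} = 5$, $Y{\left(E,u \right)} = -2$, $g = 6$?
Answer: $1825$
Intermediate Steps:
$D{\left(S \right)} = \frac{5}{2}$ ($D{\left(S \right)} = \frac{1}{2} \cdot 5 = \frac{5}{2}$)
$V{\left(t,m \right)} = \frac{5}{2 \left(-6 + m\right)}$ ($V{\left(t,m \right)} = \frac{5}{2 \left(m - 6\right)} = \frac{5}{2 \left(-6 + m\right)}$)
$K = - \frac{1}{2}$ ($K = \frac{5}{2 \left(-6 + 1\right)} = \frac{5}{2 \left(-5\right)} = \frac{5}{2} \left(- \frac{1}{5}\right) = - \frac{1}{2} \approx -0.5$)
$\left(K - 12\right) \left(-146\right) = \left(- \frac{1}{2} - 12\right) \left(-146\right) = \left(- \frac{25}{2}\right) \left(-146\right) = 1825$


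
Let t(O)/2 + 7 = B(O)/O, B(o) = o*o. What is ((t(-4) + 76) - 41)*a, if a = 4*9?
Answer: 468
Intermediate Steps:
B(o) = o**2
t(O) = -14 + 2*O (t(O) = -14 + 2*(O**2/O) = -14 + 2*O)
a = 36
((t(-4) + 76) - 41)*a = (((-14 + 2*(-4)) + 76) - 41)*36 = (((-14 - 8) + 76) - 41)*36 = ((-22 + 76) - 41)*36 = (54 - 41)*36 = 13*36 = 468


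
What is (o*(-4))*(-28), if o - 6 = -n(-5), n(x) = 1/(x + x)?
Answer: 3416/5 ≈ 683.20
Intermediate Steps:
n(x) = 1/(2*x)
o = 61/10 (o = 6 - 1/(2*(-5)) = 6 - (-1)/(2*5) = 6 - 1*(-1/10) = 6 + 1/10 = 61/10 ≈ 6.1000)
(o*(-4))*(-28) = ((61/10)*(-4))*(-28) = -122/5*(-28) = 3416/5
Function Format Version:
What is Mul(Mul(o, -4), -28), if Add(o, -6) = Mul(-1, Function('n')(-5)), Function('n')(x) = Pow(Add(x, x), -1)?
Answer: Rational(3416, 5) ≈ 683.20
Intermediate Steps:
Function('n')(x) = Mul(Rational(1, 2), Pow(x, -1)) (Function('n')(x) = Pow(Mul(2, x), -1) = Mul(Rational(1, 2), Pow(x, -1)))
o = Rational(61, 10) (o = Add(6, Mul(-1, Mul(Rational(1, 2), Pow(-5, -1)))) = Add(6, Mul(-1, Mul(Rational(1, 2), Rational(-1, 5)))) = Add(6, Mul(-1, Rational(-1, 10))) = Add(6, Rational(1, 10)) = Rational(61, 10) ≈ 6.1000)
Mul(Mul(o, -4), -28) = Mul(Mul(Rational(61, 10), -4), -28) = Mul(Rational(-122, 5), -28) = Rational(3416, 5)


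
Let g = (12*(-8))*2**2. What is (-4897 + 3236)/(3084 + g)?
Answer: -1661/2700 ≈ -0.61518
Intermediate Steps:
g = -384 (g = -96*4 = -384)
(-4897 + 3236)/(3084 + g) = (-4897 + 3236)/(3084 - 384) = -1661/2700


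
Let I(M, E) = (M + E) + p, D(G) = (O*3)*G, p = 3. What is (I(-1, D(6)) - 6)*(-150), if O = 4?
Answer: -10200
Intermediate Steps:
D(G) = 12*G (D(G) = (4*3)*G = 12*G)
I(M, E) = 3 + E + M (I(M, E) = (M + E) + 3 = (E + M) + 3 = 3 + E + M)
(I(-1, D(6)) - 6)*(-150) = ((3 + 12*6 - 1) - 6)*(-150) = ((3 + 72 - 1) - 6)*(-150) = (74 - 6)*(-150) = 68*(-150) = -10200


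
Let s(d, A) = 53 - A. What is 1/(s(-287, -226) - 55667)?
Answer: -1/55388 ≈ -1.8054e-5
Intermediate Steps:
1/(s(-287, -226) - 55667) = 1/((53 - 1*(-226)) - 55667) = 1/((53 + 226) - 55667) = 1/(279 - 55667) = 1/(-55388) = -1/55388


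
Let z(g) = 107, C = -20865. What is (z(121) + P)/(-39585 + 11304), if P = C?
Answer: 20758/28281 ≈ 0.73399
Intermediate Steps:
P = -20865
(z(121) + P)/(-39585 + 11304) = (107 - 20865)/(-39585 + 11304) = -20758/(-28281) = -20758*(-1/28281) = 20758/28281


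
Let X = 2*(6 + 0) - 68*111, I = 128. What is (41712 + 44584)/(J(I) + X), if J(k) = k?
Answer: -10787/926 ≈ -11.649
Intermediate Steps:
X = -7536 (X = 2*6 - 7548 = 12 - 7548 = -7536)
(41712 + 44584)/(J(I) + X) = (41712 + 44584)/(128 - 7536) = 86296/(-7408) = 86296*(-1/7408) = -10787/926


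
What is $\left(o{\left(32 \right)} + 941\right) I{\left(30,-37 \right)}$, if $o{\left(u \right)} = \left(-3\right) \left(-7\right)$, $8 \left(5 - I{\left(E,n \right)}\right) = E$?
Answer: $\frac{2405}{2} \approx 1202.5$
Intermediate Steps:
$I{\left(E,n \right)} = 5 - \frac{E}{8}$
$o{\left(u \right)} = 21$
$\left(o{\left(32 \right)} + 941\right) I{\left(30,-37 \right)} = \left(21 + 941\right) \left(5 - \frac{15}{4}\right) = 962 \left(5 - \frac{15}{4}\right) = 962 \cdot \frac{5}{4} = \frac{2405}{2}$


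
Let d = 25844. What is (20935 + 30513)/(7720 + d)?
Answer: 12862/8391 ≈ 1.5328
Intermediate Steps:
(20935 + 30513)/(7720 + d) = (20935 + 30513)/(7720 + 25844) = 51448/33564 = 51448*(1/33564) = 12862/8391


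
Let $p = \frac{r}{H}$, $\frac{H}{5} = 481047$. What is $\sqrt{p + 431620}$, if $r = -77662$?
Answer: $\frac{\sqrt{2496988589207853930}}{2405235} \approx 656.98$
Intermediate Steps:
$H = 2405235$ ($H = 5 \cdot 481047 = 2405235$)
$p = - \frac{77662}{2405235} \approx -0.032289$
$\sqrt{p + 431620} = \sqrt{- \frac{77662}{2405235} + 431620} = \sqrt{\frac{1038147453038}{2405235}} = \frac{\sqrt{2496988589207853930}}{2405235}$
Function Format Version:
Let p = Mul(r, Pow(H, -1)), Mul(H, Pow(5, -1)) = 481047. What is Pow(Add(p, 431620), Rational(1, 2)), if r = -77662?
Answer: Mul(Rational(1, 2405235), Pow(2496988589207853930, Rational(1, 2))) ≈ 656.98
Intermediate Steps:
H = 2405235 (H = Mul(5, 481047) = 2405235)
p = Rational(-77662, 2405235) (p = Mul(-77662, Pow(2405235, -1)) = Mul(-77662, Rational(1, 2405235)) = Rational(-77662, 2405235) ≈ -0.032289)
Pow(Add(p, 431620), Rational(1, 2)) = Pow(Add(Rational(-77662, 2405235), 431620), Rational(1, 2)) = Pow(Rational(1038147453038, 2405235), Rational(1, 2)) = Mul(Rational(1, 2405235), Pow(2496988589207853930, Rational(1, 2)))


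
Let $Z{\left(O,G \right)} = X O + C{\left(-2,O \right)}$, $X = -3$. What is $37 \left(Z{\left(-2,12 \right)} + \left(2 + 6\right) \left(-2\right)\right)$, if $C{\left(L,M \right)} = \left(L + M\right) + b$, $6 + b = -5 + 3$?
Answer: $-814$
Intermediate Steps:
$b = -8$ ($b = -6 + \left(-5 + 3\right) = -6 - 2 = -8$)
$C{\left(L,M \right)} = -8 + L + M$ ($C{\left(L,M \right)} = \left(L + M\right) - 8 = -8 + L + M$)
$Z{\left(O,G \right)} = -10 - 2 O$ ($Z{\left(O,G \right)} = - 3 O - \left(10 - O\right) = - 3 O + \left(-10 + O\right) = -10 - 2 O$)
$37 \left(Z{\left(-2,12 \right)} + \left(2 + 6\right) \left(-2\right)\right) = 37 \left(\left(-10 - -4\right) + \left(2 + 6\right) \left(-2\right)\right) = 37 \left(\left(-10 + 4\right) + 8 \left(-2\right)\right) = 37 \left(-6 - 16\right) = 37 \left(-22\right) = -814$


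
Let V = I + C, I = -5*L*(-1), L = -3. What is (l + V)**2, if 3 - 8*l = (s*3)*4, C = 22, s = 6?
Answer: 169/64 ≈ 2.6406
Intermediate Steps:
I = -15 (I = -5*(-3)*(-1) = 15*(-1) = -15)
V = 7 (V = -15 + 22 = 7)
l = -69/8 (l = 3/8 - 6*3*4/8 = 3/8 - 9*4/4 = 3/8 - 1/8*72 = 3/8 - 9 = -69/8 ≈ -8.6250)
(l + V)**2 = (-69/8 + 7)**2 = (-13/8)**2 = 169/64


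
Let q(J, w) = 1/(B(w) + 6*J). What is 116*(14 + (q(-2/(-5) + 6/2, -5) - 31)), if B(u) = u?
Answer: -151264/77 ≈ -1964.5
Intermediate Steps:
q(J, w) = 1/(w + 6*J)
116*(14 + (q(-2/(-5) + 6/2, -5) - 31)) = 116*(14 + (1/(-5 + 6*(-2/(-5) + 6/2)) - 31)) = 116*(14 + (1/(-5 + 6*(-2*(-⅕) + 6*(½))) - 31)) = 116*(14 + (1/(-5 + 6*(⅖ + 3)) - 31)) = 116*(14 + (1/(-5 + 6*(17/5)) - 31)) = 116*(14 + (1/(-5 + 102/5) - 31)) = 116*(14 + (1/(77/5) - 31)) = 116*(14 + (5/77 - 31)) = 116*(14 - 2382/77) = 116*(-1304/77) = -151264/77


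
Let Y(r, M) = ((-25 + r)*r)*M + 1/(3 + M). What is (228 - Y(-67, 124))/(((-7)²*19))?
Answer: -97041717/118237 ≈ -820.74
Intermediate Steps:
Y(r, M) = 1/(3 + M) + M*r*(-25 + r) (Y(r, M) = (r*(-25 + r))*M + 1/(3 + M) = M*r*(-25 + r) + 1/(3 + M) = 1/(3 + M) + M*r*(-25 + r))
(228 - Y(-67, 124))/(((-7)²*19)) = (228 - (1 + 124²*(-67)² - 75*124*(-67) - 25*(-67)*124² + 3*124*(-67)²)/(3 + 124))/(((-7)²*19)) = (228 - (1 + 15376*4489 + 623100 - 25*(-67)*15376 + 3*124*4489)/127)/((49*19)) = (228 - (1 + 69022864 + 623100 + 25754800 + 1669908)/127)/931 = (228 - 97070673/127)*(1/931) = -97041717/127*1/931 = -97041717/118237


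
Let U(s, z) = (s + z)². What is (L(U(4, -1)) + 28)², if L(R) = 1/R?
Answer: 64009/81 ≈ 790.23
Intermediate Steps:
(L(U(4, -1)) + 28)² = (1/((4 - 1)²) + 28)² = (1/(3²) + 28)² = (1/9 + 28)² = (⅑ + 28)² = (253/9)² = 64009/81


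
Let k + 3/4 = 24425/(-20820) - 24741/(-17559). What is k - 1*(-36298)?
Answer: 73719867125/2030991 ≈ 36298.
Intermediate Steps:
k = -1044193/2030991 (k = -3/4 + (24425/(-20820) - 24741/(-17559)) = -3/4 + (24425*(-1/20820) - 24741*(-1/17559)) = -3/4 + (-4885/4164 + 2749/1951) = -3/4 + 1916201/8123964 = -1044193/2030991 ≈ -0.51413)
k - 1*(-36298) = -1044193/2030991 - 1*(-36298) = -1044193/2030991 + 36298 = 73719867125/2030991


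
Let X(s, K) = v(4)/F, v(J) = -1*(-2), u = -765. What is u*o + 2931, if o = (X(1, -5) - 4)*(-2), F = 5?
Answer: -2577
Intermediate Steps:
v(J) = 2
X(s, K) = ⅖ (X(s, K) = 2/5 = 2*(⅕) = ⅖)
o = 36/5 (o = (⅖ - 4)*(-2) = -18/5*(-2) = 36/5 ≈ 7.2000)
u*o + 2931 = -765*36/5 + 2931 = -5508 + 2931 = -2577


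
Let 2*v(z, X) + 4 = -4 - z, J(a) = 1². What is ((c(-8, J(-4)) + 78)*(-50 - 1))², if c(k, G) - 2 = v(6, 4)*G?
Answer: 13860729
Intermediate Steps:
J(a) = 1
v(z, X) = -4 - z/2 (v(z, X) = -2 + (-4 - z)/2 = -2 + (-2 - z/2) = -4 - z/2)
c(k, G) = 2 - 7*G (c(k, G) = 2 + (-4 - ½*6)*G = 2 + (-4 - 3)*G = 2 - 7*G)
((c(-8, J(-4)) + 78)*(-50 - 1))² = (((2 - 7*1) + 78)*(-50 - 1))² = (((2 - 7) + 78)*(-51))² = ((-5 + 78)*(-51))² = (73*(-51))² = (-3723)² = 13860729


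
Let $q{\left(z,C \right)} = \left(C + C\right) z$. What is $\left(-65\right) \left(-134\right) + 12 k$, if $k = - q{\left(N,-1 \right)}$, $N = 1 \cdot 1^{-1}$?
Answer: $8734$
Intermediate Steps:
$N = 1$ ($N = 1 \cdot 1 = 1$)
$q{\left(z,C \right)} = 2 C z$
$k = 2$ ($k = - 2 \left(-1\right) 1 = \left(-1\right) \left(-2\right) = 2$)
$\left(-65\right) \left(-134\right) + 12 k = \left(-65\right) \left(-134\right) + 12 \cdot 2 = 8710 + 24 = 8734$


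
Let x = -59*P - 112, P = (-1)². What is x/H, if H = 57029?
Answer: -171/57029 ≈ -0.0029985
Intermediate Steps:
P = 1
x = -171 (x = -59*1 - 112 = -59 - 112 = -171)
x/H = -171/57029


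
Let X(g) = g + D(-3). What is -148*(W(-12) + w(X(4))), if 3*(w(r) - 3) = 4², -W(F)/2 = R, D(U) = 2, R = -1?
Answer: -4588/3 ≈ -1529.3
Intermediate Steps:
X(g) = 2 + g (X(g) = g + 2 = 2 + g)
W(F) = 2 (W(F) = -2*(-1) = 2)
w(r) = 25/3 (w(r) = 3 + (⅓)*4² = 3 + (⅓)*16 = 3 + 16/3 = 25/3)
-148*(W(-12) + w(X(4))) = -148*(2 + 25/3) = -148*31/3 = -4588/3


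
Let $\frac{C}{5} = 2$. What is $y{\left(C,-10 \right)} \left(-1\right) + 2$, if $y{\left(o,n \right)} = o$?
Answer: $-8$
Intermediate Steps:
$C = 10$ ($C = 5 \cdot 2 = 10$)
$y{\left(C,-10 \right)} \left(-1\right) + 2 = 10 \left(-1\right) + 2 = -10 + 2 = -8$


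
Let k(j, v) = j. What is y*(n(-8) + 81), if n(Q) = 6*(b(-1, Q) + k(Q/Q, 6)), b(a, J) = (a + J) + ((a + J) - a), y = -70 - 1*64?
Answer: 2010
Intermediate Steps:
y = -134 (y = -70 - 64 = -134)
b(a, J) = a + 2*J (b(a, J) = (J + a) + ((J + a) - a) = (J + a) + J = a + 2*J)
n(Q) = 12*Q (n(Q) = 6*((-1 + 2*Q) + Q/Q) = 6*((-1 + 2*Q) + 1) = 6*(2*Q) = 12*Q)
y*(n(-8) + 81) = -134*(12*(-8) + 81) = -134*(-96 + 81) = -134*(-15) = 2010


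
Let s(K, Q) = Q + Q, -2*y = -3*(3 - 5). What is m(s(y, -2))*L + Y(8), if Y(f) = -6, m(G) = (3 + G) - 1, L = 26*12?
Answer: -630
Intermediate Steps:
y = -3 (y = -(-3)*(3 - 5)/2 = -(-3)*(-2)/2 = -½*6 = -3)
L = 312
s(K, Q) = 2*Q
m(G) = 2 + G
m(s(y, -2))*L + Y(8) = (2 + 2*(-2))*312 - 6 = (2 - 4)*312 - 6 = -2*312 - 6 = -624 - 6 = -630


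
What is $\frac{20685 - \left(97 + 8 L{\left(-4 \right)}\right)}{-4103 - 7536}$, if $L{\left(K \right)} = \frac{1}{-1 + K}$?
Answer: $- \frac{102948}{58195} \approx -1.769$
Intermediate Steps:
$\frac{20685 - \left(97 + 8 L{\left(-4 \right)}\right)}{-4103 - 7536} = \frac{20685 - \left(97 + \frac{8}{-1 - 4}\right)}{-4103 - 7536} = \frac{20685 - \left(97 + \frac{8}{-5}\right)}{-11639} = \left(20685 - \frac{477}{5}\right) \left(- \frac{1}{11639}\right) = \frac{102948}{5} \left(- \frac{1}{11639}\right) = - \frac{102948}{58195}$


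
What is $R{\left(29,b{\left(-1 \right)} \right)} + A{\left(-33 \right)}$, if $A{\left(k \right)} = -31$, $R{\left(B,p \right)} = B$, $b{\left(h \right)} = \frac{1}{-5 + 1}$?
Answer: $-2$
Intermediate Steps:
$b{\left(h \right)} = - \frac{1}{4}$ ($b{\left(h \right)} = \frac{1}{-4} = - \frac{1}{4}$)
$R{\left(29,b{\left(-1 \right)} \right)} + A{\left(-33 \right)} = 29 - 31 = -2$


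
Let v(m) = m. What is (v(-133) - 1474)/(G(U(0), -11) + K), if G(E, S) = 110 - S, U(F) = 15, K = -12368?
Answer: 1607/12247 ≈ 0.13122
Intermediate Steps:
(v(-133) - 1474)/(G(U(0), -11) + K) = (-133 - 1474)/((110 - 1*(-11)) - 12368) = -1607/((110 + 11) - 12368) = -1607/(121 - 12368) = -1607/(-12247) = -1607*(-1/12247) = 1607/12247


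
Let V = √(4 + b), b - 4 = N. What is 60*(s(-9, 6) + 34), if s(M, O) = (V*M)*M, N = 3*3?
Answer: 2040 + 4860*√17 ≈ 22078.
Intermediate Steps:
N = 9
b = 13 (b = 4 + 9 = 13)
V = √17 (V = √(4 + 13) = √17 ≈ 4.1231)
s(M, O) = √17*M² (s(M, O) = (√17*M)*M = (M*√17)*M = √17*M²)
60*(s(-9, 6) + 34) = 60*(√17*(-9)² + 34) = 60*(√17*81 + 34) = 60*(81*√17 + 34) = 60*(34 + 81*√17) = 2040 + 4860*√17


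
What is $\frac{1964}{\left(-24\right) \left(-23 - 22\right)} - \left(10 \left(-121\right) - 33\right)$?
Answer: $\frac{336101}{270} \approx 1244.8$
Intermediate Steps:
$\frac{1964}{\left(-24\right) \left(-23 - 22\right)} - \left(10 \left(-121\right) - 33\right) = \frac{1964}{\left(-24\right) \left(-45\right)} - \left(-1210 - 33\right) = \frac{1964}{1080} - -1243 = 1964 \cdot \frac{1}{1080} + 1243 = \frac{491}{270} + 1243 = \frac{336101}{270}$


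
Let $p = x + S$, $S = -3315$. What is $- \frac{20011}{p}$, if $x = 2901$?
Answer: $\frac{20011}{414} \approx 48.336$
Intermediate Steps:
$p = -414$ ($p = 2901 - 3315 = -414$)
$- \frac{20011}{p} = - \frac{20011}{-414} = \left(-20011\right) \left(- \frac{1}{414}\right) = \frac{20011}{414}$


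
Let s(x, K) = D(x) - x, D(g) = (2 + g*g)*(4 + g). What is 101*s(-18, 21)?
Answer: -459146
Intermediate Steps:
D(g) = (2 + g²)*(4 + g)
s(x, K) = 8 + x + x³ + 4*x² (s(x, K) = (8 + x³ + 2*x + 4*x²) - x = 8 + x + x³ + 4*x²)
101*s(-18, 21) = 101*(8 - 18 + (-18)³ + 4*(-18)²) = 101*(8 - 18 - 5832 + 4*324) = 101*(8 - 18 - 5832 + 1296) = 101*(-4546) = -459146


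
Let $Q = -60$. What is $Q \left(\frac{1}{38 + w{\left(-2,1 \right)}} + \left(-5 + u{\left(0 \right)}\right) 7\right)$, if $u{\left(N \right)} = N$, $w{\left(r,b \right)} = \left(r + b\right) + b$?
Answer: $\frac{39870}{19} \approx 2098.4$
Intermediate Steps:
$w{\left(r,b \right)} = r + 2 b$ ($w{\left(r,b \right)} = \left(b + r\right) + b = r + 2 b$)
$Q \left(\frac{1}{38 + w{\left(-2,1 \right)}} + \left(-5 + u{\left(0 \right)}\right) 7\right) = - 60 \left(\frac{1}{38 + \left(-2 + 2 \cdot 1\right)} + \left(-5 + 0\right) 7\right) = - 60 \left(\frac{1}{38 + \left(-2 + 2\right)} - 35\right) = - 60 \left(\frac{1}{38 + 0} - 35\right) = - 60 \left(\frac{1}{38} - 35\right) = \left(-60\right) \left(- \frac{1329}{38}\right) = \frac{39870}{19}$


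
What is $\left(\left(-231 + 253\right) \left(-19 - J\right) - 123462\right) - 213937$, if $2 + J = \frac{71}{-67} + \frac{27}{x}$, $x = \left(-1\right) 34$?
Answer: $- \frac{384676994}{1139} \approx -3.3773 \cdot 10^{5}$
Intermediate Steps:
$x = -34$
$J = - \frac{8779}{2278}$ ($J = -2 + \left(\frac{71}{-67} + \frac{27}{-34}\right) = -2 + \left(71 \left(- \frac{1}{67}\right) + 27 \left(- \frac{1}{34}\right)\right) = -2 - \frac{4223}{2278} = - \frac{8779}{2278} \approx -3.8538$)
$\left(\left(-231 + 253\right) \left(-19 - J\right) - 123462\right) - 213937 = \left(\left(-231 + 253\right) \left(-19 - - \frac{8779}{2278}\right) - 123462\right) - 213937 = \left(22 \left(-19 + \frac{8779}{2278}\right) - 123462\right) - 213937 = \left(22 \left(- \frac{34503}{2278}\right) - 123462\right) - 213937 = \left(- \frac{379533}{1139} - 123462\right) - 213937 = - \frac{141002751}{1139} - 213937 = - \frac{384676994}{1139}$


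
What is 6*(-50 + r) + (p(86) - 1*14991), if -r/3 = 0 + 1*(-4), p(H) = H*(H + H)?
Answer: -427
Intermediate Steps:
p(H) = 2*H² (p(H) = H*(2*H) = 2*H²)
r = 12 (r = -3*(0 + 1*(-4)) = -3*(0 - 4) = -3*(-4) = 12)
6*(-50 + r) + (p(86) - 1*14991) = 6*(-50 + 12) + (2*86² - 1*14991) = 6*(-38) + (2*7396 - 14991) = -228 + (14792 - 14991) = -228 - 199 = -427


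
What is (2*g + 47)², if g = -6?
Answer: 1225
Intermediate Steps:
(2*g + 47)² = (2*(-6) + 47)² = (-12 + 47)² = 35² = 1225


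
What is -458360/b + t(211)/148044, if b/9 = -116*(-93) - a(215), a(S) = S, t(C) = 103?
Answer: -22615882223/4695807636 ≈ -4.8162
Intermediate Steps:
b = 95157 (b = 9*(-116*(-93) - 1*215) = 9*(10788 - 215) = 9*10573 = 95157)
-458360/b + t(211)/148044 = -458360/95157 + 103/148044 = -22615882223/4695807636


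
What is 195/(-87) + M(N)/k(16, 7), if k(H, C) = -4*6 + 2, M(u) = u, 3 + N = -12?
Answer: -995/638 ≈ -1.5596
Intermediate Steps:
N = -15 (N = -3 - 12 = -15)
k(H, C) = -22 (k(H, C) = -24 + 2 = -22)
195/(-87) + M(N)/k(16, 7) = 195/(-87) - 15/(-22) = 195*(-1/87) - 15*(-1/22) = -65/29 + 15/22 = -995/638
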